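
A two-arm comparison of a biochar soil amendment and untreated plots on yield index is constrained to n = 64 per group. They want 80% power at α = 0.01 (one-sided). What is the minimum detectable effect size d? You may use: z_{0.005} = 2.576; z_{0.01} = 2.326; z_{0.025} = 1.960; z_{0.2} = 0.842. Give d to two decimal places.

d_min ≈ 0.56

For two independent groups of n = 64 each: d_min = (z_{α} + z_β)·√(2/n).
z-sum = 2.326 + 0.842 = 3.168.
d_min = 3.168 × √(2/64) = 3.168 × 0.1768 = 0.560.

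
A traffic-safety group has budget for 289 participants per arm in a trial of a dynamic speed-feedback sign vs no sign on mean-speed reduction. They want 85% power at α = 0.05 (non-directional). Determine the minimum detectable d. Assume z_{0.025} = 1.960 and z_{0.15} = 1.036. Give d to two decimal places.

d_min ≈ 0.25

For two independent groups of n = 289 each: d_min = (z_{α/2} + z_β)·√(2/n).
z-sum = 1.960 + 1.036 = 2.996.
d_min = 2.996 × √(2/289) = 2.996 × 0.0832 = 0.249.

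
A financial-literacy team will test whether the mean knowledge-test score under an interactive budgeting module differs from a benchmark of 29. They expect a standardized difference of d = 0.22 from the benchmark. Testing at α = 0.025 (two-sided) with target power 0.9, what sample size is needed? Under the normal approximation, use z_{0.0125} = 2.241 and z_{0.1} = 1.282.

For a one-sample test: n = ((z_{α/2} + z_β) / d)².
z_{α/2} + z_β = 2.241 + 1.282 = 3.523.
n = (3.523 / 0.22)² = 16.014² = 256.44.
Round up.

n = 257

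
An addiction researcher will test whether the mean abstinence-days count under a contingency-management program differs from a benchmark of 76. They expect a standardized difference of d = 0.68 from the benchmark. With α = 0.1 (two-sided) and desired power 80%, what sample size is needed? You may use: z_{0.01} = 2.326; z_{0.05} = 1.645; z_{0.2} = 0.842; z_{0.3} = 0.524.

For a one-sample test: n = ((z_{α/2} + z_β) / d)².
z_{α/2} + z_β = 1.645 + 0.842 = 2.487.
n = (2.487 / 0.68)² = 3.657² = 13.38.
Round up.

n = 14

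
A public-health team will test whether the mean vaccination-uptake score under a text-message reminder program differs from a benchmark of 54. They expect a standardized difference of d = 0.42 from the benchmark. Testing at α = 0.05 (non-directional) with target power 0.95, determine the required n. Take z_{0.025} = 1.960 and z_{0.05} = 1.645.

For a one-sample test: n = ((z_{α/2} + z_β) / d)².
z_{α/2} + z_β = 1.960 + 1.645 = 3.605.
n = (3.605 / 0.42)² = 8.583² = 73.67.
Round up.

n = 74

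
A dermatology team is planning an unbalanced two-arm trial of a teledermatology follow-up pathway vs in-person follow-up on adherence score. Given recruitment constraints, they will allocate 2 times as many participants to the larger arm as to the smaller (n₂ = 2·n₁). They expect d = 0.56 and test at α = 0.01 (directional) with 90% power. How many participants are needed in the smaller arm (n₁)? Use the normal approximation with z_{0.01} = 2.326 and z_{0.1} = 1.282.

n₁ = 63

With allocation ratio k = n₂/n₁ = 2, Var(x̄₁−x̄₂) = σ²(1/n₁ + 1/(k·n₁)) = σ²·(k+1)/(k·n₁).
So n₁ = (1 + 1/k)·((z_{α} + z_β)/d)² = 1.500 × (3.608/0.56)².
n₁ = 1.500 × 41.51 = 62.3.
Round up: n₁ = 63, giving n₂ = 2 × 63 = 126.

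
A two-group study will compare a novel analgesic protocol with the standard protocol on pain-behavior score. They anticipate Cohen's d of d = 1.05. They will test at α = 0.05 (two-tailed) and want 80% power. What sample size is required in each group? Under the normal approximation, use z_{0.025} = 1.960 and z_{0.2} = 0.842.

For two independent groups with equal n: n = 2·((z_{α/2} + z_β) / d)².
z_{α/2} + z_β = 1.960 + 0.842 = 2.802.
n = 2 × (2.802 / 1.05)² = 2 × 2.669² = 2 × 7.12 = 14.2.
Round up to the next whole participant.

n = 15 per group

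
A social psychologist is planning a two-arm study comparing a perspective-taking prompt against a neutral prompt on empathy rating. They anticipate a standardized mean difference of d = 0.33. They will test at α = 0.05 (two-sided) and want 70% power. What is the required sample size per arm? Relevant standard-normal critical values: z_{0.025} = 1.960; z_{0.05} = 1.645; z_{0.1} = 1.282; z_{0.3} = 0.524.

n = 114 per group

For two independent groups with equal n: n = 2·((z_{α/2} + z_β) / d)².
z_{α/2} + z_β = 1.960 + 0.524 = 2.484.
n = 2 × (2.484 / 0.33)² = 2 × 7.527² = 2 × 56.66 = 113.3.
Round up to the next whole participant.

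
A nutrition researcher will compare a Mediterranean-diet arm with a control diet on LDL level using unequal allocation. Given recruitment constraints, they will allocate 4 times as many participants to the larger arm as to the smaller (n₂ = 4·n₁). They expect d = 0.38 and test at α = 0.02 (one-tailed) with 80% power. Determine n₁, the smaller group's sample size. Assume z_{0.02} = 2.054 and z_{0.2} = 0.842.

With allocation ratio k = n₂/n₁ = 4, Var(x̄₁−x̄₂) = σ²(1/n₁ + 1/(k·n₁)) = σ²·(k+1)/(k·n₁).
So n₁ = (1 + 1/k)·((z_{α} + z_β)/d)² = 1.250 × (2.896/0.38)².
n₁ = 1.250 × 58.08 = 72.6.
Round up: n₁ = 73, giving n₂ = 4 × 73 = 292.

n₁ = 73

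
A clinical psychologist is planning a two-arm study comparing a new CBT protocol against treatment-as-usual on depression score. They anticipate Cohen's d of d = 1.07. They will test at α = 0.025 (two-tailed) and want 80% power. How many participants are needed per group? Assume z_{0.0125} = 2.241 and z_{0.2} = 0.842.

n = 17 per group

For two independent groups with equal n: n = 2·((z_{α/2} + z_β) / d)².
z_{α/2} + z_β = 2.241 + 0.842 = 3.083.
n = 2 × (3.083 / 1.07)² = 2 × 2.881² = 2 × 8.30 = 16.6.
Round up to the next whole participant.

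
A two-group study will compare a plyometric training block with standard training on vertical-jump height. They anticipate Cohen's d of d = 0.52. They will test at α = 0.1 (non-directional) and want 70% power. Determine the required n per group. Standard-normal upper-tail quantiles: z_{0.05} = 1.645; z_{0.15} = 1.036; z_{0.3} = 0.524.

n = 35 per group

For two independent groups with equal n: n = 2·((z_{α/2} + z_β) / d)².
z_{α/2} + z_β = 1.645 + 0.524 = 2.169.
n = 2 × (2.169 / 0.52)² = 2 × 4.171² = 2 × 17.40 = 34.8.
Round up to the next whole participant.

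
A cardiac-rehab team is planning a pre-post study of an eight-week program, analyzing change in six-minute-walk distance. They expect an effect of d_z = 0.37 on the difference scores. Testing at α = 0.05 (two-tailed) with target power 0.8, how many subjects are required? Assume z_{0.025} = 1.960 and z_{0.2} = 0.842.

For a paired (one-sample on differences) test: n = ((z_{α/2} + z_β) / d)².
z_{α/2} + z_β = 1.960 + 0.842 = 2.802.
n = (2.802 / 0.37)² = 7.573² = 57.35.
Round up.

n = 58 pairs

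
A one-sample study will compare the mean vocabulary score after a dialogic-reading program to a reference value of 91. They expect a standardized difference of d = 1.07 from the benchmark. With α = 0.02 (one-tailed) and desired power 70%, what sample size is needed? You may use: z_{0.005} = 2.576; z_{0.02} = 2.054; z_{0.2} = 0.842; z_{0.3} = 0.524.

n = 6

For a one-sample test: n = ((z_{α} + z_β) / d)².
z_{α} + z_β = 2.054 + 0.524 = 2.578.
n = (2.578 / 1.07)² = 2.409² = 5.80.
Round up.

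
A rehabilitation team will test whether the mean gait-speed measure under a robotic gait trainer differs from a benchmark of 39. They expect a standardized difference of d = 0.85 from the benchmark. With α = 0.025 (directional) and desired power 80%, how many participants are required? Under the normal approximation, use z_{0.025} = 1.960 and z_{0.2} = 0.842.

n = 11

For a one-sample test: n = ((z_{α} + z_β) / d)².
z_{α} + z_β = 1.960 + 0.842 = 2.802.
n = (2.802 / 0.85)² = 3.296² = 10.87.
Round up.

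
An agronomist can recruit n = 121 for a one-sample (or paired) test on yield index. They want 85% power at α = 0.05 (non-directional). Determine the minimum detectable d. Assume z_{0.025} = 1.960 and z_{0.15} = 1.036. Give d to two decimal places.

d_min ≈ 0.27

For a single sample (or paired design) of n = 121: d_min = (z_{α/2} + z_β)/√n.
z-sum = 1.960 + 1.036 = 2.996.
d_min = 2.996 / √121 = 2.996 / 11.000 = 0.272.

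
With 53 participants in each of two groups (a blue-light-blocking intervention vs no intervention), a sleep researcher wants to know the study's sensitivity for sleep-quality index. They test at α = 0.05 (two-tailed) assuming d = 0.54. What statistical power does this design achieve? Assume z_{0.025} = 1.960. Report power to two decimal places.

For two equal groups, power = Φ(d·√(n/2) − z_{α/2}).
d·√(n/2) = 0.54 × √(53/2) = 0.54 × 5.148 = 2.780.
z_β = 2.780 − 1.960 = 0.820.
Power = Φ(0.820) = 0.794.

power ≈ 0.79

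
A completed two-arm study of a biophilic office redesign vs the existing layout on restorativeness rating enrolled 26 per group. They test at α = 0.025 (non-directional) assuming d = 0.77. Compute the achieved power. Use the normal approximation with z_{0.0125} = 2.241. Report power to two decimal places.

For two equal groups, power = Φ(d·√(n/2) − z_{α/2}).
d·√(n/2) = 0.77 × √(26/2) = 0.77 × 3.606 = 2.776.
z_β = 2.776 − 2.241 = 0.535.
Power = Φ(0.535) = 0.704.

power ≈ 0.70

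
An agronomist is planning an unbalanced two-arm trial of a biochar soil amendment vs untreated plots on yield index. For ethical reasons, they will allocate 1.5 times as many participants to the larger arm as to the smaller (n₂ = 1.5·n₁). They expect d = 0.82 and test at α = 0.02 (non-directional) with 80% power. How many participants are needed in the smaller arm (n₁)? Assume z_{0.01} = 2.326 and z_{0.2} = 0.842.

n₁ = 25

With allocation ratio k = n₂/n₁ = 1.5, Var(x̄₁−x̄₂) = σ²(1/n₁ + 1/(k·n₁)) = σ²·(k+1)/(k·n₁).
So n₁ = (1 + 1/k)·((z_{α/2} + z_β)/d)² = 1.667 × (3.168/0.82)².
n₁ = 1.667 × 14.93 = 24.9.
Round up: n₁ = 25, giving n₂ = ⌈1.5 × 25⌉ = ⌈37.5⌉ = 38.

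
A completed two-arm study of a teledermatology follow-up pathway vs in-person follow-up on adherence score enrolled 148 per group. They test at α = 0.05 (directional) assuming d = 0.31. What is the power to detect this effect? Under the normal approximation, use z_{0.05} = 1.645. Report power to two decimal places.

power ≈ 0.85

For two equal groups, power = Φ(d·√(n/2) − z_{α}).
d·√(n/2) = 0.31 × √(148/2) = 0.31 × 8.602 = 2.667.
z_β = 2.667 − 1.645 = 1.022.
Power = Φ(1.022) = 0.847.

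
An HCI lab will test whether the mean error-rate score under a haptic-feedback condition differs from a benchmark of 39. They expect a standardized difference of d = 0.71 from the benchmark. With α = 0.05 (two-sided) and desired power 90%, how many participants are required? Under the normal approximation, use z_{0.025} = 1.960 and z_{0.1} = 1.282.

n = 21

For a one-sample test: n = ((z_{α/2} + z_β) / d)².
z_{α/2} + z_β = 1.960 + 1.282 = 3.242.
n = (3.242 / 0.71)² = 4.566² = 20.85.
Round up.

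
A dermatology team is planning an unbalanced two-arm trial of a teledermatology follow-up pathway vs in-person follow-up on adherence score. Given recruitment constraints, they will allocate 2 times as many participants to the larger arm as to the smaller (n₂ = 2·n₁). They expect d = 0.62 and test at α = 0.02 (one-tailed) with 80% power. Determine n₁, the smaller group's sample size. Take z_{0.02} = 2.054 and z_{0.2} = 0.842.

With allocation ratio k = n₂/n₁ = 2, Var(x̄₁−x̄₂) = σ²(1/n₁ + 1/(k·n₁)) = σ²·(k+1)/(k·n₁).
So n₁ = (1 + 1/k)·((z_{α} + z_β)/d)² = 1.500 × (2.896/0.62)².
n₁ = 1.500 × 21.82 = 32.7.
Round up: n₁ = 33, giving n₂ = 2 × 33 = 66.

n₁ = 33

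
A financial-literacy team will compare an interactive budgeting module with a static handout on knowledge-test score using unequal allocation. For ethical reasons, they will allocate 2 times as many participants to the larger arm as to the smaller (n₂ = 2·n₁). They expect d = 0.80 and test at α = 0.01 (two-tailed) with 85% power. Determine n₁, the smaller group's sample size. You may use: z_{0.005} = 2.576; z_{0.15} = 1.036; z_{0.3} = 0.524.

With allocation ratio k = n₂/n₁ = 2, Var(x̄₁−x̄₂) = σ²(1/n₁ + 1/(k·n₁)) = σ²·(k+1)/(k·n₁).
So n₁ = (1 + 1/k)·((z_{α/2} + z_β)/d)² = 1.500 × (3.612/0.80)².
n₁ = 1.500 × 20.39 = 30.6.
Round up: n₁ = 31, giving n₂ = 2 × 31 = 62.

n₁ = 31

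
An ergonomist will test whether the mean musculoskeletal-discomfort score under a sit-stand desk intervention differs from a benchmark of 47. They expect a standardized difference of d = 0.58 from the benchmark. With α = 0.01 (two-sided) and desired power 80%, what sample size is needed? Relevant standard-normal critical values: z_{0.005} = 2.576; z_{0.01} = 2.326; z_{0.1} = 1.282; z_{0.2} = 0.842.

n = 35

For a one-sample test: n = ((z_{α/2} + z_β) / d)².
z_{α/2} + z_β = 2.576 + 0.842 = 3.418.
n = (3.418 / 0.58)² = 5.893² = 34.73.
Round up.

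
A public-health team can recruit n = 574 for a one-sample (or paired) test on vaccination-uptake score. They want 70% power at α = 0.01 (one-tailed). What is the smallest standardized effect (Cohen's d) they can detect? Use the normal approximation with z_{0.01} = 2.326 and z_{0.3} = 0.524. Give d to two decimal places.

d_min ≈ 0.12

For a single sample (or paired design) of n = 574: d_min = (z_{α} + z_β)/√n.
z-sum = 2.326 + 0.524 = 2.850.
d_min = 2.850 / √574 = 2.850 / 23.958 = 0.119.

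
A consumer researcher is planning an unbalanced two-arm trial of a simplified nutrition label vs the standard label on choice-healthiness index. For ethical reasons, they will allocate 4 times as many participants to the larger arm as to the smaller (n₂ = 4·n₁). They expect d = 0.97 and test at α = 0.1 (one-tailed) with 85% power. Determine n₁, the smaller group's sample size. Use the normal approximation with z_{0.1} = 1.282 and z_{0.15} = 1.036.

n₁ = 8

With allocation ratio k = n₂/n₁ = 4, Var(x̄₁−x̄₂) = σ²(1/n₁ + 1/(k·n₁)) = σ²·(k+1)/(k·n₁).
So n₁ = (1 + 1/k)·((z_{α} + z_β)/d)² = 1.250 × (2.318/0.97)².
n₁ = 1.250 × 5.71 = 7.1.
Round up: n₁ = 8, giving n₂ = 4 × 8 = 32.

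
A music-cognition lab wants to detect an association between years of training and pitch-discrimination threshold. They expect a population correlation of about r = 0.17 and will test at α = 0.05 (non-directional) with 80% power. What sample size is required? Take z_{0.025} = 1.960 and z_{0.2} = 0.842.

n = 270

Fisher's z: C = ½·ln((1+r)/(1−r)) = ½·ln(1.4096) = 0.1717.
n = ((z_{α/2} + z_β)/C)² + 3.
(1.960 + 0.842) / 0.1717 = 2.802 / 0.1717 = 16.319.
n = 16.319² + 3 = 266.32 + 3 = 269.3.
Round up.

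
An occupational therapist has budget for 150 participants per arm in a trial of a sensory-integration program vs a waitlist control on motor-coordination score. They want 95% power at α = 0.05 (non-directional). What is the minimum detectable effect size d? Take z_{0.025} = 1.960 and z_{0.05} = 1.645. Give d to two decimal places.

For two independent groups of n = 150 each: d_min = (z_{α/2} + z_β)·√(2/n).
z-sum = 1.960 + 1.645 = 3.605.
d_min = 3.605 × √(2/150) = 3.605 × 0.1155 = 0.416.

d_min ≈ 0.42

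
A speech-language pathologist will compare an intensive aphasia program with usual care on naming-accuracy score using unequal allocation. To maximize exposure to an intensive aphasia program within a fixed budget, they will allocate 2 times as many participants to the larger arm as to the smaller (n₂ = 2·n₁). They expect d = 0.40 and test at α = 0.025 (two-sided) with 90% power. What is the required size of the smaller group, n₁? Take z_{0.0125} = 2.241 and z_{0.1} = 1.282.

n₁ = 117

With allocation ratio k = n₂/n₁ = 2, Var(x̄₁−x̄₂) = σ²(1/n₁ + 1/(k·n₁)) = σ²·(k+1)/(k·n₁).
So n₁ = (1 + 1/k)·((z_{α/2} + z_β)/d)² = 1.500 × (3.523/0.40)².
n₁ = 1.500 × 77.57 = 116.4.
Round up: n₁ = 117, giving n₂ = 2 × 117 = 234.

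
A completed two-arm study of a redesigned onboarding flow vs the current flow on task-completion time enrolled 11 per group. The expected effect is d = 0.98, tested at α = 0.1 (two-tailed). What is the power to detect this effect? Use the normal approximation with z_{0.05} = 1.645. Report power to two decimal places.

power ≈ 0.74

For two equal groups, power = Φ(d·√(n/2) − z_{α/2}).
d·√(n/2) = 0.98 × √(11/2) = 0.98 × 2.345 = 2.298.
z_β = 2.298 − 1.645 = 0.653.
Power = Φ(0.653) = 0.743.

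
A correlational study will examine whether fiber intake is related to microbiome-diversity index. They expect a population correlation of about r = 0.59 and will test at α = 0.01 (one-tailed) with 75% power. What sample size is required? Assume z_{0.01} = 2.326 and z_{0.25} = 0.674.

n = 23

Fisher's z: C = ½·ln((1+r)/(1−r)) = ½·ln(3.8780) = 0.6777.
n = ((z_{α} + z_β)/C)² + 3.
(2.326 + 0.674) / 0.6777 = 3.000 / 0.6777 = 4.427.
n = 4.427² + 3 = 19.60 + 3 = 22.6.
Round up.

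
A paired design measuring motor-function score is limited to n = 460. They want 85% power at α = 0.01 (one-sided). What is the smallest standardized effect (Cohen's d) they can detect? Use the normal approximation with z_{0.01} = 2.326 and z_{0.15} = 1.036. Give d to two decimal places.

d_min ≈ 0.16

For a single sample (or paired design) of n = 460: d_min = (z_{α} + z_β)/√n.
z-sum = 2.326 + 1.036 = 3.362.
d_min = 3.362 / √460 = 3.362 / 21.448 = 0.157.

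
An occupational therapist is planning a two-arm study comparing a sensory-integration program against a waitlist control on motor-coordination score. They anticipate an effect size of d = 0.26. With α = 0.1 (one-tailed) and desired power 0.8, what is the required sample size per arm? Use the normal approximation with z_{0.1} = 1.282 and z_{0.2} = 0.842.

n = 134 per group

For two independent groups with equal n: n = 2·((z_{α} + z_β) / d)².
z_{α} + z_β = 1.282 + 0.842 = 2.124.
n = 2 × (2.124 / 0.26)² = 2 × 8.169² = 2 × 66.74 = 133.5.
Round up to the next whole participant.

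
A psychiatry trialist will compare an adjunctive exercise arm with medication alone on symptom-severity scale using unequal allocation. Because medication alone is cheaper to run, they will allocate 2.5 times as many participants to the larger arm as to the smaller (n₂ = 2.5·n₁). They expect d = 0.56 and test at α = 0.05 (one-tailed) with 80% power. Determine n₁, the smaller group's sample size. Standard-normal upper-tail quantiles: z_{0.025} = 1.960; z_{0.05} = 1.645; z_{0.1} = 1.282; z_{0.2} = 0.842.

With allocation ratio k = n₂/n₁ = 2.5, Var(x̄₁−x̄₂) = σ²(1/n₁ + 1/(k·n₁)) = σ²·(k+1)/(k·n₁).
So n₁ = (1 + 1/k)·((z_{α} + z_β)/d)² = 1.400 × (2.487/0.56)².
n₁ = 1.400 × 19.72 = 27.6.
Round up: n₁ = 28, giving n₂ = 2.5 × 28 = 70.

n₁ = 28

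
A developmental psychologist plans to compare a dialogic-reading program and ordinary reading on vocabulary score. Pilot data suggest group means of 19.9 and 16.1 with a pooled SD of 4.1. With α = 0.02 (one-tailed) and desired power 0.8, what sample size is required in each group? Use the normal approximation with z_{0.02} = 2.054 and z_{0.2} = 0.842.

Cohen's d = |M₁ − M₂| / SD_pooled = |19.9 − 16.1| / 4.1 = 3.8 / 4.1 = 0.927.
For two independent groups with equal n: n = 2·((z_{α} + z_β) / d)².
z_{α} + z_β = 2.054 + 0.842 = 2.896.
n = 2 × (2.896 / 0.927)² = 2 × 3.124² = 2 × 9.76 = 19.5.
Round up to the next whole participant.

n = 20 per group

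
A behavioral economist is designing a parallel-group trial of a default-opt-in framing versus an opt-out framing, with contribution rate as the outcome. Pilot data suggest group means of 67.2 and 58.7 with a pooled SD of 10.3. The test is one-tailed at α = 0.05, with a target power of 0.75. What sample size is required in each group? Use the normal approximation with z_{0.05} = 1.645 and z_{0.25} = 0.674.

n = 16 per group

Cohen's d = |M₁ − M₂| / SD_pooled = |67.2 − 58.7| / 10.3 = 8.5 / 10.3 = 0.825.
For two independent groups with equal n: n = 2·((z_{α} + z_β) / d)².
z_{α} + z_β = 1.645 + 0.674 = 2.319.
n = 2 × (2.319 / 0.825)² = 2 × 2.811² = 2 × 7.90 = 15.8.
Round up to the next whole participant.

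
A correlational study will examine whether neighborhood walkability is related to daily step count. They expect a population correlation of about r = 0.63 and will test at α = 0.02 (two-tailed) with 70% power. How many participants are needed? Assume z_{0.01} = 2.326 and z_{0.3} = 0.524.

n = 18

Fisher's z: C = ½·ln((1+r)/(1−r)) = ½·ln(4.4054) = 0.7414.
n = ((z_{α/2} + z_β)/C)² + 3.
(2.326 + 0.524) / 0.7414 = 2.850 / 0.7414 = 3.844.
n = 3.844² + 3 = 14.78 + 3 = 17.8.
Round up.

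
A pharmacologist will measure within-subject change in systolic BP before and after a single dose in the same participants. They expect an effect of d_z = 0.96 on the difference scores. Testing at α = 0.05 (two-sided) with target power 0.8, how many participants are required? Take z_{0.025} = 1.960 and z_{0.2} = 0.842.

For a paired (one-sample on differences) test: n = ((z_{α/2} + z_β) / d)².
z_{α/2} + z_β = 1.960 + 0.842 = 2.802.
n = (2.802 / 0.96)² = 2.919² = 8.52.
Round up.

n = 9 pairs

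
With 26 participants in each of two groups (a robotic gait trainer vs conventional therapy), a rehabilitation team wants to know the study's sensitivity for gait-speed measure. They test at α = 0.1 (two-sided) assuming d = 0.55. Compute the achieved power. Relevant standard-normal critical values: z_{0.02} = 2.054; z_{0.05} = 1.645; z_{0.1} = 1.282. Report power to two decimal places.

For two equal groups, power = Φ(d·√(n/2) − z_{α/2}).
d·√(n/2) = 0.55 × √(26/2) = 0.55 × 3.606 = 1.983.
z_β = 1.983 − 1.645 = 0.338.
Power = Φ(0.338) = 0.632.

power ≈ 0.63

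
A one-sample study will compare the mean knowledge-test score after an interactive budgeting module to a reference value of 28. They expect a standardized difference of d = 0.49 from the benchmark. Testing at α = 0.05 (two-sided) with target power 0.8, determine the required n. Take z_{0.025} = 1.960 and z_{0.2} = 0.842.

n = 33

For a one-sample test: n = ((z_{α/2} + z_β) / d)².
z_{α/2} + z_β = 1.960 + 0.842 = 2.802.
n = (2.802 / 0.49)² = 5.718² = 32.70.
Round up.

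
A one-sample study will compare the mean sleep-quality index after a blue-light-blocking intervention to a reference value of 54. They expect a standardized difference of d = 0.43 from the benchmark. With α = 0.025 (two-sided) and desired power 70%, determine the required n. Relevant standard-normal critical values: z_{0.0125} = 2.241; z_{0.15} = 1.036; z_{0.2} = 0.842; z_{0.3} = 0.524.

n = 42

For a one-sample test: n = ((z_{α/2} + z_β) / d)².
z_{α/2} + z_β = 2.241 + 0.524 = 2.765.
n = (2.765 / 0.43)² = 6.430² = 41.35.
Round up.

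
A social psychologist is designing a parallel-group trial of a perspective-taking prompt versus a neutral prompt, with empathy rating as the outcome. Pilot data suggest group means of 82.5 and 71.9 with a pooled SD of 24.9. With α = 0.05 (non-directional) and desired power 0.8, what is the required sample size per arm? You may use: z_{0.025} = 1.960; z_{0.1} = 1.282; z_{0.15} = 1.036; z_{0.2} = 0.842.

Cohen's d = |M₁ − M₂| / SD_pooled = |82.5 − 71.9| / 24.9 = 10.6 / 24.9 = 0.426.
For two independent groups with equal n: n = 2·((z_{α/2} + z_β) / d)².
z_{α/2} + z_β = 1.960 + 0.842 = 2.802.
n = 2 × (2.802 / 0.426)² = 2 × 6.577² = 2 × 43.26 = 86.5.
Round up to the next whole participant.

n = 87 per group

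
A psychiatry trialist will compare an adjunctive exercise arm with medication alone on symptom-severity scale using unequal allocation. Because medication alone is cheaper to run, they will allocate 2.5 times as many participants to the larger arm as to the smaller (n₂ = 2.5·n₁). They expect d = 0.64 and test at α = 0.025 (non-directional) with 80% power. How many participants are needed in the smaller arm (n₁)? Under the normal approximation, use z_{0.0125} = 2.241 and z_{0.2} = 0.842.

With allocation ratio k = n₂/n₁ = 2.5, Var(x̄₁−x̄₂) = σ²(1/n₁ + 1/(k·n₁)) = σ²·(k+1)/(k·n₁).
So n₁ = (1 + 1/k)·((z_{α/2} + z_β)/d)² = 1.400 × (3.083/0.64)².
n₁ = 1.400 × 23.21 = 32.5.
Round up: n₁ = 33, giving n₂ = ⌈2.5 × 33⌉ = ⌈82.5⌉ = 83.

n₁ = 33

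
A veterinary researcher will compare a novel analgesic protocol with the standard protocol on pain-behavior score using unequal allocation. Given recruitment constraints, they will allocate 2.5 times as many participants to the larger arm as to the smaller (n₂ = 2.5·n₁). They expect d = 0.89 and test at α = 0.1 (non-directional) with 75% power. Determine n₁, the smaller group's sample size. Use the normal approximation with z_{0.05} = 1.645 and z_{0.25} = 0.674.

n₁ = 10

With allocation ratio k = n₂/n₁ = 2.5, Var(x̄₁−x̄₂) = σ²(1/n₁ + 1/(k·n₁)) = σ²·(k+1)/(k·n₁).
So n₁ = (1 + 1/k)·((z_{α/2} + z_β)/d)² = 1.400 × (2.319/0.89)².
n₁ = 1.400 × 6.79 = 9.5.
Round up: n₁ = 10, giving n₂ = 2.5 × 10 = 25.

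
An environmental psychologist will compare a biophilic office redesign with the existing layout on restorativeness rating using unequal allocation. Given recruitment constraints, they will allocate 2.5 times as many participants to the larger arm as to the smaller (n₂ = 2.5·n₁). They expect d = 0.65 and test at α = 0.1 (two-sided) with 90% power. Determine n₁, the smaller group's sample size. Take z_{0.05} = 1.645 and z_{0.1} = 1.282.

n₁ = 29

With allocation ratio k = n₂/n₁ = 2.5, Var(x̄₁−x̄₂) = σ²(1/n₁ + 1/(k·n₁)) = σ²·(k+1)/(k·n₁).
So n₁ = (1 + 1/k)·((z_{α/2} + z_β)/d)² = 1.400 × (2.927/0.65)².
n₁ = 1.400 × 20.28 = 28.4.
Round up: n₁ = 29, giving n₂ = ⌈2.5 × 29⌉ = ⌈72.5⌉ = 73.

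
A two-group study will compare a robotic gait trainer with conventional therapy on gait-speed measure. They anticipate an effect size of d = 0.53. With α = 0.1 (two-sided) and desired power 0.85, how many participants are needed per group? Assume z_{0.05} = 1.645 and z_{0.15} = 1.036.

For two independent groups with equal n: n = 2·((z_{α/2} + z_β) / d)².
z_{α/2} + z_β = 1.645 + 1.036 = 2.681.
n = 2 × (2.681 / 0.53)² = 2 × 5.058² = 2 × 25.59 = 51.2.
Round up to the next whole participant.

n = 52 per group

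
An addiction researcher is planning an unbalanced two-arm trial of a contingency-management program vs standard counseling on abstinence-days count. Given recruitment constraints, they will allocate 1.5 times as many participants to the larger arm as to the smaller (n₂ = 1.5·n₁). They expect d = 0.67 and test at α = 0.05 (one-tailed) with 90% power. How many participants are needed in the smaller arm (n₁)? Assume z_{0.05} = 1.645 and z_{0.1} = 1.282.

With allocation ratio k = n₂/n₁ = 1.5, Var(x̄₁−x̄₂) = σ²(1/n₁ + 1/(k·n₁)) = σ²·(k+1)/(k·n₁).
So n₁ = (1 + 1/k)·((z_{α} + z_β)/d)² = 1.667 × (2.927/0.67)².
n₁ = 1.667 × 19.09 = 31.8.
Round up: n₁ = 32, giving n₂ = 1.5 × 32 = 48.

n₁ = 32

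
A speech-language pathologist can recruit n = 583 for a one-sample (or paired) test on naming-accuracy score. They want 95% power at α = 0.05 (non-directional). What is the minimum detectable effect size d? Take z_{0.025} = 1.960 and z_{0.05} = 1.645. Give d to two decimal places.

d_min ≈ 0.15

For a single sample (or paired design) of n = 583: d_min = (z_{α/2} + z_β)/√n.
z-sum = 1.960 + 1.645 = 3.605.
d_min = 3.605 / √583 = 3.605 / 24.145 = 0.149.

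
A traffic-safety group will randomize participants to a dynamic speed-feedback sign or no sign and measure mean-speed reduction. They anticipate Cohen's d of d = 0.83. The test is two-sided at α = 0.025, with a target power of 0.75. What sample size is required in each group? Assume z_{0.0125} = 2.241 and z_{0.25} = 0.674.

n = 25 per group

For two independent groups with equal n: n = 2·((z_{α/2} + z_β) / d)².
z_{α/2} + z_β = 2.241 + 0.674 = 2.915.
n = 2 × (2.915 / 0.83)² = 2 × 3.512² = 2 × 12.33 = 24.7.
Round up to the next whole participant.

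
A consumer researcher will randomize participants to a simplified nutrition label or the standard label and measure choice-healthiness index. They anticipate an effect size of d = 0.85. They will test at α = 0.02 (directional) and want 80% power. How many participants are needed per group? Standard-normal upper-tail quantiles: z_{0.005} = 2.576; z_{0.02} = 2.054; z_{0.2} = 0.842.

n = 24 per group

For two independent groups with equal n: n = 2·((z_{α} + z_β) / d)².
z_{α} + z_β = 2.054 + 0.842 = 2.896.
n = 2 × (2.896 / 0.85)² = 2 × 3.407² = 2 × 11.61 = 23.2.
Round up to the next whole participant.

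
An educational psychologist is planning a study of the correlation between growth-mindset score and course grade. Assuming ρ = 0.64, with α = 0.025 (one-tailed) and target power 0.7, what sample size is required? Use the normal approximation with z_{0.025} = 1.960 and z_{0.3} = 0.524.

Fisher's z: C = ½·ln((1+r)/(1−r)) = ½·ln(4.5556) = 0.7582.
n = ((z_{α} + z_β)/C)² + 3.
(1.960 + 0.524) / 0.7582 = 2.484 / 0.7582 = 3.276.
n = 3.276² + 3 = 10.73 + 3 = 13.7.
Round up.

n = 14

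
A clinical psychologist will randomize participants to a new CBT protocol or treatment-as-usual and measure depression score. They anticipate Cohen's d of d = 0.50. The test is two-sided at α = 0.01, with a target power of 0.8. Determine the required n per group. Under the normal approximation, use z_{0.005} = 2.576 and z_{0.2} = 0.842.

n = 94 per group

For two independent groups with equal n: n = 2·((z_{α/2} + z_β) / d)².
z_{α/2} + z_β = 2.576 + 0.842 = 3.418.
n = 2 × (3.418 / 0.50)² = 2 × 6.836² = 2 × 46.73 = 93.5.
Round up to the next whole participant.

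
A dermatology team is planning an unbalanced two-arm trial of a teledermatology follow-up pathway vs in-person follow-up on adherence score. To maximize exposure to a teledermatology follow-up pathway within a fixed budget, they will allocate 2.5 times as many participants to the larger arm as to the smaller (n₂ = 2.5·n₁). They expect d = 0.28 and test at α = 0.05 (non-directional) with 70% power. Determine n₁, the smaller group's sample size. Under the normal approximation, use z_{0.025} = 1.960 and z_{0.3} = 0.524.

With allocation ratio k = n₂/n₁ = 2.5, Var(x̄₁−x̄₂) = σ²(1/n₁ + 1/(k·n₁)) = σ²·(k+1)/(k·n₁).
So n₁ = (1 + 1/k)·((z_{α/2} + z_β)/d)² = 1.400 × (2.484/0.28)².
n₁ = 1.400 × 78.70 = 110.2.
Round up: n₁ = 111, giving n₂ = ⌈2.5 × 111⌉ = ⌈277.5⌉ = 278.

n₁ = 111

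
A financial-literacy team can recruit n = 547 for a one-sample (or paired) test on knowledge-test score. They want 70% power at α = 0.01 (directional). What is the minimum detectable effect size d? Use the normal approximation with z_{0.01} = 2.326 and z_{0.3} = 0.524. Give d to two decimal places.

d_min ≈ 0.12

For a single sample (or paired design) of n = 547: d_min = (z_{α} + z_β)/√n.
z-sum = 2.326 + 0.524 = 2.850.
d_min = 2.850 / √547 = 2.850 / 23.388 = 0.122.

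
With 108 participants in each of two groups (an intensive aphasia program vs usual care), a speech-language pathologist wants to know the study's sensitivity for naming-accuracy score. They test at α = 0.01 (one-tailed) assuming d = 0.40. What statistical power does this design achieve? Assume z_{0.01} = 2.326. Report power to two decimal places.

power ≈ 0.73

For two equal groups, power = Φ(d·√(n/2) − z_{α}).
d·√(n/2) = 0.40 × √(108/2) = 0.40 × 7.348 = 2.939.
z_β = 2.939 − 2.326 = 0.613.
Power = Φ(0.613) = 0.730.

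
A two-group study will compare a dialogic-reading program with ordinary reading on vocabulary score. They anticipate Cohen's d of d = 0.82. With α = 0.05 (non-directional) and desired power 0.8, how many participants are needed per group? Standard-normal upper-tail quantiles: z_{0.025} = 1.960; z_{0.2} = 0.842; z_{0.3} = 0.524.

For two independent groups with equal n: n = 2·((z_{α/2} + z_β) / d)².
z_{α/2} + z_β = 1.960 + 0.842 = 2.802.
n = 2 × (2.802 / 0.82)² = 2 × 3.417² = 2 × 11.68 = 23.4.
Round up to the next whole participant.

n = 24 per group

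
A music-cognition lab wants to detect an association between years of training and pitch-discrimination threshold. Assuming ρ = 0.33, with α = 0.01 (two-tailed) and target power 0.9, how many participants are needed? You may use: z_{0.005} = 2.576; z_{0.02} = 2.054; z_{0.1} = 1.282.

n = 130

Fisher's z: C = ½·ln((1+r)/(1−r)) = ½·ln(1.9851) = 0.3428.
n = ((z_{α/2} + z_β)/C)² + 3.
(2.576 + 1.282) / 0.3428 = 3.858 / 0.3428 = 11.254.
n = 11.254² + 3 = 126.66 + 3 = 129.7.
Round up.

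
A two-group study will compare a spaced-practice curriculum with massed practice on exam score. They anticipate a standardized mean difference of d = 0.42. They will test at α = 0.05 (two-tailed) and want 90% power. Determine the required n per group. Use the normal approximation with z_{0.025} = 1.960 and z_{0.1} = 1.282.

For two independent groups with equal n: n = 2·((z_{α/2} + z_β) / d)².
z_{α/2} + z_β = 1.960 + 1.282 = 3.242.
n = 2 × (3.242 / 0.42)² = 2 × 7.719² = 2 × 59.58 = 119.2.
Round up to the next whole participant.

n = 120 per group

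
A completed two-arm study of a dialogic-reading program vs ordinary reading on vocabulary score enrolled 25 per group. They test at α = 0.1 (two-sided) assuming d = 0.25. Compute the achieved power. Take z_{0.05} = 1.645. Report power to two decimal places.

power ≈ 0.22

For two equal groups, power = Φ(d·√(n/2) − z_{α/2}).
d·√(n/2) = 0.25 × √(25/2) = 0.25 × 3.536 = 0.884.
z_β = 0.884 − 1.645 = -0.761.
Power = Φ(-0.761) = 0.223.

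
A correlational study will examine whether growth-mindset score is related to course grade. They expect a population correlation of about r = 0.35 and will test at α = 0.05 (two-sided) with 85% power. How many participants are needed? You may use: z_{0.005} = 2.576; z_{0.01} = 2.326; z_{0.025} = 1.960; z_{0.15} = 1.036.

Fisher's z: C = ½·ln((1+r)/(1−r)) = ½·ln(2.0769) = 0.3654.
n = ((z_{α/2} + z_β)/C)² + 3.
(1.960 + 1.036) / 0.3654 = 2.996 / 0.3654 = 8.199.
n = 8.199² + 3 = 67.23 + 3 = 70.2.
Round up.

n = 71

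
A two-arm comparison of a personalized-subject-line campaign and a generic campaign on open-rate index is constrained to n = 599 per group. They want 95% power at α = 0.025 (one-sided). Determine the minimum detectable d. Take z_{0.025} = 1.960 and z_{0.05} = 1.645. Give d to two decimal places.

For two independent groups of n = 599 each: d_min = (z_{α} + z_β)·√(2/n).
z-sum = 1.960 + 1.645 = 3.605.
d_min = 3.605 × √(2/599) = 3.605 × 0.0578 = 0.208.

d_min ≈ 0.21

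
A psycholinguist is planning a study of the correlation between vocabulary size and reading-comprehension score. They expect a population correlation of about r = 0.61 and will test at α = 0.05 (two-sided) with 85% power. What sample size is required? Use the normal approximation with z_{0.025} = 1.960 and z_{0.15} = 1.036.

Fisher's z: C = ½·ln((1+r)/(1−r)) = ½·ln(4.1282) = 0.7089.
n = ((z_{α/2} + z_β)/C)² + 3.
(1.960 + 1.036) / 0.7089 = 2.996 / 0.7089 = 4.226.
n = 4.226² + 3 = 17.86 + 3 = 20.9.
Round up.

n = 21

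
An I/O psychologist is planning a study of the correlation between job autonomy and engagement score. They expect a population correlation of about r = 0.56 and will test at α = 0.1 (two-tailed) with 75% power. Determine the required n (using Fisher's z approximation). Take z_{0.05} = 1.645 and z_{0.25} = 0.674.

n = 17

Fisher's z: C = ½·ln((1+r)/(1−r)) = ½·ln(3.5455) = 0.6328.
n = ((z_{α/2} + z_β)/C)² + 3.
(1.645 + 0.674) / 0.6328 = 2.319 / 0.6328 = 3.665.
n = 3.665² + 3 = 13.43 + 3 = 16.4.
Round up.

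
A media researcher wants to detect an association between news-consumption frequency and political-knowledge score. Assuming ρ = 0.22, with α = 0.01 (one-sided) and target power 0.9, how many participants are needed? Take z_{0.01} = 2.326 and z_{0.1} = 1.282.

n = 264

Fisher's z: C = ½·ln((1+r)/(1−r)) = ½·ln(1.5641) = 0.2237.
n = ((z_{α} + z_β)/C)² + 3.
(2.326 + 1.282) / 0.2237 = 3.608 / 0.2237 = 16.129.
n = 16.129² + 3 = 260.14 + 3 = 263.1.
Round up.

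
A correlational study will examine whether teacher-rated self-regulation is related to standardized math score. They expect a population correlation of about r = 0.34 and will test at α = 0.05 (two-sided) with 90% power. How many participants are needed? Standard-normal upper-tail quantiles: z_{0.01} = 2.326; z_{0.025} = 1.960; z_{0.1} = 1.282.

Fisher's z: C = ½·ln((1+r)/(1−r)) = ½·ln(2.0303) = 0.3541.
n = ((z_{α/2} + z_β)/C)² + 3.
(1.960 + 1.282) / 0.3541 = 3.242 / 0.3541 = 9.156.
n = 9.156² + 3 = 83.83 + 3 = 86.8.
Round up.

n = 87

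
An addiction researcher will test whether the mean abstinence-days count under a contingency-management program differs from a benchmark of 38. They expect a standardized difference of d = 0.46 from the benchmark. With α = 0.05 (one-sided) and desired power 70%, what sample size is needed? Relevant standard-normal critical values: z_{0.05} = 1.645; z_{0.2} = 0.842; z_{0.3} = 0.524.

For a one-sample test: n = ((z_{α} + z_β) / d)².
z_{α} + z_β = 1.645 + 0.524 = 2.169.
n = (2.169 / 0.46)² = 4.715² = 22.23.
Round up.

n = 23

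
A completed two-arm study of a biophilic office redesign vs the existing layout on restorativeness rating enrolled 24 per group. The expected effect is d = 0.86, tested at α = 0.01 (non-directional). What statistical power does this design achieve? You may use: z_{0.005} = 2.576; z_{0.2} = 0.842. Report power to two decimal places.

For two equal groups, power = Φ(d·√(n/2) − z_{α/2}).
d·√(n/2) = 0.86 × √(24/2) = 0.86 × 3.464 = 2.979.
z_β = 2.979 − 2.576 = 0.403.
Power = Φ(0.403) = 0.657.

power ≈ 0.66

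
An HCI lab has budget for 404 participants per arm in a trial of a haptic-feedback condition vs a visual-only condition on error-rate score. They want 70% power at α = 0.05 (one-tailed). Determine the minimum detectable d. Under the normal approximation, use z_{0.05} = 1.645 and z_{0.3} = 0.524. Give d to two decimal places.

d_min ≈ 0.15

For two independent groups of n = 404 each: d_min = (z_{α} + z_β)·√(2/n).
z-sum = 1.645 + 0.524 = 2.169.
d_min = 2.169 × √(2/404) = 2.169 × 0.0704 = 0.153.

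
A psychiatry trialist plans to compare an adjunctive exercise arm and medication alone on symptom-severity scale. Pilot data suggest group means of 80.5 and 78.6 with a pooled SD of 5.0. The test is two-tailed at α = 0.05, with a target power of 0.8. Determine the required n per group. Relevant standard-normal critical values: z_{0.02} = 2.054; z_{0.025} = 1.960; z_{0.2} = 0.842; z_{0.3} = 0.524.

n = 109 per group

Cohen's d = |M₁ − M₂| / SD_pooled = |80.5 − 78.6| / 5.0 = 1.9 / 5.0 = 0.380.
For two independent groups with equal n: n = 2·((z_{α/2} + z_β) / d)².
z_{α/2} + z_β = 1.960 + 0.842 = 2.802.
n = 2 × (2.802 / 0.380)² = 2 × 7.374² = 2 × 54.37 = 108.7.
Round up to the next whole participant.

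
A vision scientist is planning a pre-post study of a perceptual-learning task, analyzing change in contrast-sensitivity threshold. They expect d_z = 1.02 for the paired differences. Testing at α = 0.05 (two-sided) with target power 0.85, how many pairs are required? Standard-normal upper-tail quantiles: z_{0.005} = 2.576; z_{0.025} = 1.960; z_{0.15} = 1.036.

n = 9 pairs

For a paired (one-sample on differences) test: n = ((z_{α/2} + z_β) / d)².
z_{α/2} + z_β = 1.960 + 1.036 = 2.996.
n = (2.996 / 1.02)² = 2.937² = 8.63.
Round up.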